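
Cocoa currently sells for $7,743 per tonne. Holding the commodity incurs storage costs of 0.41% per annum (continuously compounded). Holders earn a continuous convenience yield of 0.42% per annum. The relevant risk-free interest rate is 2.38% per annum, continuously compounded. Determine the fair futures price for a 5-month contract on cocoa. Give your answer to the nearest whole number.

$7,820 per tonne

Net carry = r + u − y = 0.0238 + 0.0041 − 0.0042 = 0.0237
F = S·e^((r+u−y)T) = 7743 · e^(0.0237 × 5/12) = 7743 · e^0.009875
= 7743 × 1.009924 = $7,820 per tonne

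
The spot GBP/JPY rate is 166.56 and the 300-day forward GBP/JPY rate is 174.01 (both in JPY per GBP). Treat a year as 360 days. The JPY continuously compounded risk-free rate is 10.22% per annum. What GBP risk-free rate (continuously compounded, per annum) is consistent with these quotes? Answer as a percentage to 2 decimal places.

F = S·e^((r_JPY − r_GBP)T) ⇒ r_GBP = r_JPY − ln(F/S)/T
ln(174.01/166.56) = 0.043757; /(300/360) = 0.052508
r_GBP = 0.1022 − 0.052508 = 0.049692
r_GBP = 4.97%

4.97%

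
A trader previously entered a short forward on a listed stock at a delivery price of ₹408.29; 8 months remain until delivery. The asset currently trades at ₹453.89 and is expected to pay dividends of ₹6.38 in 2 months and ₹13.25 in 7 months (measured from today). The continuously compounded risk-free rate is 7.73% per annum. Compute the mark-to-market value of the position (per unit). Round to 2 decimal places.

PV(remaining dividends) I = 6.38·e^(−0.0773·2/12) + 13.25·e^(−0.0773·7/12) = 18.9641
Current forward F = (S − I)·e^(rT) = (453.89 − 18.9641)·e^(0.0773·8/12) = 434.9259 × 1.052884 = 457.9265
Value (long) = (F − K)·e^(−rT) = (457.9265 − 408.29) × 0.949772 = 47.1434
Short position value = −(long value) = -₹47.14

-₹47.14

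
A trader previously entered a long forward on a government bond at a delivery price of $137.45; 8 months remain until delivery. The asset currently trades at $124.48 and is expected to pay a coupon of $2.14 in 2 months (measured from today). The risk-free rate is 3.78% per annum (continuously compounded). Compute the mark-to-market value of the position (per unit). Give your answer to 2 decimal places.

PV(remaining coupons) I = 2.14·e^(−0.0378·2/12) = 2.1266
Current forward F = (S − I)·e^(rT) = (124.48 − 2.1266)·e^(0.0378·8/12) = 122.3534 × 1.025520 = 125.4759
Value (long) = (F − K)·e^(−rT) = (125.4759 − 137.45) × 0.975115 = -11.6761
Value = -$11.68

-$11.68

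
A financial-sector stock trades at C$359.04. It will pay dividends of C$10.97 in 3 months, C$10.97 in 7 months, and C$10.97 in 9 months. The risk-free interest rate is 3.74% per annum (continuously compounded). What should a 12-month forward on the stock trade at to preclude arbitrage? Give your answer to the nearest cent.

PV(dividends) I = 10.97·e^(−0.0374·3/12) + 10.97·e^(−0.0374·7/12) + 10.97·e^(−0.0374·9/12)
I = 10.8679 + 10.7333 + 10.6666 = 32.2678
F = (S − I)·e^(rT) = (359.04 − 32.2678) · e^(0.0374·12/12)
= 326.7722 · e^0.037400 = 326.7722 × 1.038108 = C$339.22

C$339.22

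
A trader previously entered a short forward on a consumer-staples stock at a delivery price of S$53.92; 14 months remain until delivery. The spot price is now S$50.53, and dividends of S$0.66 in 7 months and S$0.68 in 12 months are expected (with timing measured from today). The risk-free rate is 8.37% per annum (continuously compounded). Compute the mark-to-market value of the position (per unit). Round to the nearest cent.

-S$0.37

PV(remaining dividends) I = 0.66·e^(−0.0837·7/12) + 0.68·e^(−0.0837·12/12) = 1.2540
Current forward F = (S − I)·e^(rT) = (50.53 − 1.2540)·e^(0.0837·14/12) = 49.2760 × 1.102577 = 54.3306
Value (long) = (F − K)·e^(−rT) = (54.3306 − 53.92) × 0.906966 = 0.3724
Short position value = −(long value) = -S$0.37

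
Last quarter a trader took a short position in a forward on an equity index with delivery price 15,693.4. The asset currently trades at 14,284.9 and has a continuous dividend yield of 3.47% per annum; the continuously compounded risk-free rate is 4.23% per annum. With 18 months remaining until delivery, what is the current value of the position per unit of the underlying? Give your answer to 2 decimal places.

Current fair forward for the remaining 18 months: F = S·e^((r − q)·T), (r − q) = 0.0423 − 0.0347 = 0.0076
F = 14284.9 · e^(0.0076 × 18/12) = 14284.9 × 1.01146523 = 14448.6797
Value of long forward = (F − K)·e^(−rT) = (14448.6797 − 15693.4) · e^(−0.0423·18/12)
= -1244.7203 × 0.93852104 = -1168.20
Short position value = −(long value) = 1168.20

1168.20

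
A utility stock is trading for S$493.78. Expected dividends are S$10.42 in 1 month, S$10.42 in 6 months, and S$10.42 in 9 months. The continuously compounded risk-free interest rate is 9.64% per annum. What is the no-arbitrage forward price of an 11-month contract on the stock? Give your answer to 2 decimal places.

PV(dividends) I = 10.42·e^(−0.0964·1/12) + 10.42·e^(−0.0964·6/12) + 10.42·e^(−0.0964·9/12)
I = 10.3366 + 9.9297 + 9.6932 = 29.9595
F = (S − I)·e^(rT) = (493.78 − 29.9595) · e^(0.0964·11/12)
= 463.8205 · e^0.088367 = 463.8205 × 1.092389 = S$506.67

S$506.67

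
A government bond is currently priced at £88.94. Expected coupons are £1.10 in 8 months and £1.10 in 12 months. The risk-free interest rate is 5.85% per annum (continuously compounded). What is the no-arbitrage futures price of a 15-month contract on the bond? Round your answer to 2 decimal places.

£93.43

PV(coupons) I = 1.10·e^(−0.0585·8/12) + 1.10·e^(−0.0585·12/12)
I = 1.0579 + 1.0375 = 2.0954
F = (S − I)·e^(rT) = (88.94 − 2.0954) · e^(0.0585·15/12)
= 86.8446 · e^0.073125 = 86.8446 × 1.075865 = £93.43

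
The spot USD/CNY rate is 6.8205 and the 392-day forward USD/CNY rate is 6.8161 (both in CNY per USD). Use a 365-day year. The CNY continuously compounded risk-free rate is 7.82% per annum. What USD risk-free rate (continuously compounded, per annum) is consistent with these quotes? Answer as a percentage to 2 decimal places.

F = S·e^((r_CNY − r_USD)T) ⇒ r_USD = r_CNY − ln(F/S)/T
ln(6.8161/6.8205) = -0.000645; /(392/365) = -0.000601
r_USD = 0.0782 + 0.000601 = 0.078801
r_USD = 7.88%

7.88%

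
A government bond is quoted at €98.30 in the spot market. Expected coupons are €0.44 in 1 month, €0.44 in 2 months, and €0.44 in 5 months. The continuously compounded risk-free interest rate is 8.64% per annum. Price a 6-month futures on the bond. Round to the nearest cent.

€101.29

PV(coupons) I = 0.44·e^(−0.0864·1/12) + 0.44·e^(−0.0864·2/12) + 0.44·e^(−0.0864·5/12)
I = 0.4368 + 0.4337 + 0.4244 = 1.2949
F = (S − I)·e^(rT) = (98.30 − 1.2949) · e^(0.0864·6/12)
= 97.0051 · e^0.043200 = 97.0051 × 1.044147 = €101.29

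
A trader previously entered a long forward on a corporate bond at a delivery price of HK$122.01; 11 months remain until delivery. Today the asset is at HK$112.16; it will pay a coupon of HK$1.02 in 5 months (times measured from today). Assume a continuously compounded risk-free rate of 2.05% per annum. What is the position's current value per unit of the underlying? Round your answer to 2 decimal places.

-HK$8.59

PV(remaining coupons) I = 1.02·e^(−0.0205·5/12) = 1.0113
Current forward F = (S − I)·e^(rT) = (112.16 − 1.0113)·e^(0.0205·11/12) = 111.1487 × 1.018969 = 113.2571
Value (long) = (F − K)·e^(−rT) = (113.2571 − 122.01) × 0.981384 = -8.5900
Value = -HK$8.59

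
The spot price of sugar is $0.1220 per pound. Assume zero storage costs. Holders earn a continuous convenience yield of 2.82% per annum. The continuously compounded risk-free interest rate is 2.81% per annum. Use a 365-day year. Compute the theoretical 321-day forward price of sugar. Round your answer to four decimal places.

$0.1220 per pound

Net carry = r + u − y = 0.0281 + 0.0000 − 0.0282 = -0.0001
F = S·e^((r+u−y)T) = 0.1220 · e^(-0.0001 × 321/365) = 0.1220 · e^-0.000088
= 0.1220 × 0.999912 = $0.1220 per pound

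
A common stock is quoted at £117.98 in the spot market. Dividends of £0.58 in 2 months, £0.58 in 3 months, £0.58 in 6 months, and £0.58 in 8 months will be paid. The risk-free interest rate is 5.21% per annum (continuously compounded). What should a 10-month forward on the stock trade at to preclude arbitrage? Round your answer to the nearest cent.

PV(dividends) I = 0.58·e^(−0.0521·2/12) + 0.58·e^(−0.0521·3/12) + 0.58·e^(−0.0521·6/12) + 0.58·e^(−0.0521·8/12)
I = 0.5750 + 0.5725 + 0.5651 + 0.5602 = 2.2728
F = (S − I)·e^(rT) = (117.98 − 2.2728) · e^(0.0521·10/12)
= 115.7072 · e^0.043417 = 115.7072 × 1.044373 = £120.84

£120.84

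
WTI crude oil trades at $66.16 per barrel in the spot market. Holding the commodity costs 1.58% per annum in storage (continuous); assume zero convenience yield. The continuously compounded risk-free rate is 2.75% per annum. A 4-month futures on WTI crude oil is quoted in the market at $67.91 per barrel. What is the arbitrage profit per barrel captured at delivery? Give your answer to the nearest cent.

$0.79 per barrel

Fair futures: F* = S·e^(carry·T), with carry = (r + u) = 0.0275 + 0.0158 = 0.0433
F* = 66.16 · e^(0.0433 × 4/12) = 66.16 · e^0.014433 = 66.16 × 1.014538 = $67.1218
Market $67.91 > fair $67.1218: forward overpriced → cash-and-carry (buy spot, short the forward).
At maturity, profit = |F_mkt − F*| = |67.91 − 67.1218| = $0.79 per barrel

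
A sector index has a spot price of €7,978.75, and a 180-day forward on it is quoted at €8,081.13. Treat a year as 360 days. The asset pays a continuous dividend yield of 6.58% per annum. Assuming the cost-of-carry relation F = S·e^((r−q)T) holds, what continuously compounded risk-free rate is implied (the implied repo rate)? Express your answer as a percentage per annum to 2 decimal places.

9.13%

From F = S·e^((r−q)T): (r − q) = ln(F/S)/T
ln(8081.13/7978.75) = ln(1.012832) = 0.012750
(r − q) = 0.012750 / (180/360) = 0.025500
r = ln(F/S)/T + q = 0.025500 + 0.0658 = 0.091300
r = 9.13%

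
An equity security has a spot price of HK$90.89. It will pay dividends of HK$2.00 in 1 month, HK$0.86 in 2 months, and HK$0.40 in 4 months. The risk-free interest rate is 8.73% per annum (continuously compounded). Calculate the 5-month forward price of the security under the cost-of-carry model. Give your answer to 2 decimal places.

HK$90.92

PV(dividends) I = 2.00·e^(−0.0873·1/12) + 0.86·e^(−0.0873·2/12) + 0.40·e^(−0.0873·4/12)
I = 1.9855 + 0.8476 + 0.3885 = 3.2216
F = (S − I)·e^(rT) = (90.89 − 3.2216) · e^(0.0873·5/12)
= 87.6684 · e^0.036375 = 87.6684 × 1.037045 = HK$90.92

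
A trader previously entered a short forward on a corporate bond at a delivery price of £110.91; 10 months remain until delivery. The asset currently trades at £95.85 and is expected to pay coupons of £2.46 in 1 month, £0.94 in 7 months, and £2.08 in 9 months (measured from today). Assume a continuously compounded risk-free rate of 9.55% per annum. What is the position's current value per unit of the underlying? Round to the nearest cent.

£11.84

PV(remaining coupons) I = 2.46·e^(−0.0955·1/12) + 0.94·e^(−0.0955·7/12) + 2.08·e^(−0.0955·9/12) = 5.2658
Current forward F = (S − I)·e^(rT) = (95.85 − 5.2658)·e^(0.0955·10/12) = 90.5842 × 1.082836 = 98.0878
Value (long) = (F − K)·e^(−rT) = (98.0878 − 110.91) × 0.923501 = -11.8413
Short position value = −(long value) = £11.84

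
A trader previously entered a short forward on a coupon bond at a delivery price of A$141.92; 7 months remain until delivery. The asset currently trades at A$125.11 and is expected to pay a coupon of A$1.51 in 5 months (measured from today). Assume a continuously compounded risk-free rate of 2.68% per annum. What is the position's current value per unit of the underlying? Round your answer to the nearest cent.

PV(remaining coupons) I = 1.51·e^(−0.0268·5/12) = 1.4932
Current forward F = (S − I)·e^(rT) = (125.11 − 1.4932)·e^(0.0268·7/12) = 123.6168 × 1.015756 = 125.5645
Value (long) = (F − K)·e^(−rT) = (125.5645 − 141.92) × 0.984488 = -16.1018
Short position value = −(long value) = A$16.10

A$16.10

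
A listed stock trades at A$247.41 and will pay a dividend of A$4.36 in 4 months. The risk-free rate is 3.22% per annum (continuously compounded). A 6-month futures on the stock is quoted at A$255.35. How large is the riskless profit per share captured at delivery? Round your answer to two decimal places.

PV(dividends) I = 4.36·e^(−0.0322·4/12) = 4.3135
Fair futures F* = (S − I)·e^(rT) = (247.41 − 4.3135)·e^0.016100 = 243.0965 × 1.016230 = 247.0420
Market A$255.35 > fair 247.0420: forward overpriced → cash-and-carry (borrow at r, buy the stock and collect the dividends, short the forward).
Profit at T = |F_mkt − F*| = |255.35 − 247.0420| = A$8.31 per share

A$8.31 per share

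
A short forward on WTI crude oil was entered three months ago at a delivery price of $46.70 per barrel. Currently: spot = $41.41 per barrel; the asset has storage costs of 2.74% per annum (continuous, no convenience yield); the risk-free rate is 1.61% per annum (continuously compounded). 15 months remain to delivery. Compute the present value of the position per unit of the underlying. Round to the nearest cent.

Current fair forward for the remaining 15 months: F = S·e^((r + u)·T), (r + u) = 0.0161 + 0.0274 = 0.0435
F = 41.41 · e^(0.0435 × 15/12) = 41.41 × 1.055880 = 43.7240
Value of long forward = (F − K)·e^(−rT) = (43.7240 − 46.70) · e^(−0.0161·15/12)
= -2.9760 × 0.980076 = -2.92
Short position value = −(long value) = $2.92

$2.92 per barrel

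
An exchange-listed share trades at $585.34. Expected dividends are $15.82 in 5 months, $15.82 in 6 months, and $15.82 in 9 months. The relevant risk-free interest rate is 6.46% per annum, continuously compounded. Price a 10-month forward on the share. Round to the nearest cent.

$569.39

PV(dividends) I = 15.82·e^(−0.0646·5/12) + 15.82·e^(−0.0646·6/12) + 15.82·e^(−0.0646·9/12)
I = 15.3999 + 15.3172 + 15.0718 = 45.7889
F = (S − I)·e^(rT) = (585.34 − 45.7889) · e^(0.0646·10/12)
= 539.5511 · e^0.053833 = 539.5511 × 1.055308 = $569.39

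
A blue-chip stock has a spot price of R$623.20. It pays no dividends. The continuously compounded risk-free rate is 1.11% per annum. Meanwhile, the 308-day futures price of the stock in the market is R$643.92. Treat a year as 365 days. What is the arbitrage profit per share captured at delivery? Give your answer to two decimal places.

R$14.86 per share

Fair futures: F* = S·e^(carry·T), with carry = r = 0.0111
F* = 623.20 · e^(0.0111 × 308/365) = 623.20 · e^0.009367 = 623.20 × 1.009411 = R$629.0649
Market R$643.92 > fair R$629.0649: forward overpriced → cash-and-carry (buy spot, short the forward).
At maturity, profit = |F_mkt − F*| = |643.92 − 629.0649| = R$14.86 per share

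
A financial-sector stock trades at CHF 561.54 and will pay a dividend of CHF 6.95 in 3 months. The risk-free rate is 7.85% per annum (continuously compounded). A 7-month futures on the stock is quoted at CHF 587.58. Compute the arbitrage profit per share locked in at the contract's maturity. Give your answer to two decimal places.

PV(dividends) I = 6.95·e^(−0.0785·3/12) = 6.8149
Fair futures F* = (S − I)·e^(rT) = (561.54 − 6.8149)·e^0.045792 = 554.7251 × 1.046857 = 580.7179
Market CHF 587.58 > fair 580.7179: forward overpriced → cash-and-carry (borrow at r, buy the stock and collect the dividends, short the forward).
Profit at T = |F_mkt − F*| = |587.58 − 580.7179| = CHF 6.86 per share

CHF 6.86 per share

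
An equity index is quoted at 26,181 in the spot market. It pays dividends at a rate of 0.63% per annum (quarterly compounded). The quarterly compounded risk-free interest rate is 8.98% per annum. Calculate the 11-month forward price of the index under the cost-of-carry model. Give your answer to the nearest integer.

28,238

F = S · (1+r/4)^(4T) / (1+q/4)^(4T)
= 26181 × 1.084812 / 1.005787 = 26181 × 1.078570
F = 28,238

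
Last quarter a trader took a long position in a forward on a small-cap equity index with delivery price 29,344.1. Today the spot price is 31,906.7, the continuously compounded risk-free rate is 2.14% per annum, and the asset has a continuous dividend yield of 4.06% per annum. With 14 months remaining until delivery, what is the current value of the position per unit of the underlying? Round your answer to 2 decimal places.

Current fair forward for the remaining 14 months: F = S·e^((r − q)·T), (r − q) = 0.0214 − 0.0406 = -0.0192
F = 31906.7 · e^(-0.0192 × 14/12) = 31906.7 × 0.97784902 = 31199.9353
Value of long forward = (F − K)·e^(−rT) = (31199.9353 − 29344.1) · e^(−0.0214·14/12)
= 1855.8353 × 0.97534242 = 1810.07

1810.07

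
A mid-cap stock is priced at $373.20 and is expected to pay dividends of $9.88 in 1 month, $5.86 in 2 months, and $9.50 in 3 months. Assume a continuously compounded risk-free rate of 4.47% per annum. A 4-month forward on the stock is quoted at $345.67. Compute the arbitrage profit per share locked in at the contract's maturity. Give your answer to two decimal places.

PV(dividends) I = 9.88·e^(−0.0447·1/12) + 5.86·e^(−0.0447·2/12) + 9.50·e^(−0.0447·3/12) = 25.0542
Fair forward F* = (S − I)·e^(rT) = (373.20 − 25.0542)·e^0.014900 = 348.1458 × 1.015012 = 353.3722
Market $345.67 < fair 353.3722: forward underpriced → reverse cash-and-carry (short the stock, invest proceeds at r, pay the dividends, go long the forward).
Profit at T = |F_mkt − F*| = |345.67 − 353.3722| = $7.70 per share

$7.70 per share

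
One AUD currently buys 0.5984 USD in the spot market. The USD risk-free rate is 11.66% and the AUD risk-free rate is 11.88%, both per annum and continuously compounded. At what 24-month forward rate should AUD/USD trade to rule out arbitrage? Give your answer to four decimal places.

0.5958

F = S·e^((r_USD − r_AUD)T) = 0.5984 · e^((0.1166 − 0.1188) × 24/12)
= 0.5984 · e^-0.004400 = 0.5984 × 0.995610
F = 0.5958 USD per AUD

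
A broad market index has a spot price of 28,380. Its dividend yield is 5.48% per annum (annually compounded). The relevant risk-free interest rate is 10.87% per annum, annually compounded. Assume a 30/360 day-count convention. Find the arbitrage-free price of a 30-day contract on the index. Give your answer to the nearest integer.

F = S · (1+r)^T / (1+q)^T
= 28380 × 1.008636 / 1.004456 = 28380 × 1.004161
F = 28,498

28,498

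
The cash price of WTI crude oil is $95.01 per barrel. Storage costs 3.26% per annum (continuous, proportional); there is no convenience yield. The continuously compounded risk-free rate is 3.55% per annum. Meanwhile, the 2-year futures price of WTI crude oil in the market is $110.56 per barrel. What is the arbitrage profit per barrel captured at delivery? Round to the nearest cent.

$1.69 per barrel

Fair futures: F* = S·e^(carry·T), with carry = (r + u) = 0.0355 + 0.0326 = 0.0681
F* = 95.01 · e^(0.0681 × 2) = 95.01 · e^0.136200 = 95.01 × 1.145911 = $108.8730
Market $110.56 > fair $108.8730: forward overpriced → cash-and-carry (buy spot, short the forward).
At maturity, profit = |F_mkt − F*| = |110.56 − 108.8730| = $1.69 per barrel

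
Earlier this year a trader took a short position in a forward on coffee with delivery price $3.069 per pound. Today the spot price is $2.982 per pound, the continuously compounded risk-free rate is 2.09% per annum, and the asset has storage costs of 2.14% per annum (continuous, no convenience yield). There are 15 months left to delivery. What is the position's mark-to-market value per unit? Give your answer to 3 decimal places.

-$0.073 per pound

Current fair forward for the remaining 15 months: F = S·e^((r + u)·T), (r + u) = 0.0209 + 0.0214 = 0.0423
F = 2.982 · e^(0.0423 × 15/12) = 2.982 × 1.054298 = 3.1439
Value of long forward = (F − K)·e^(−rT) = (3.1439 − 3.069) · e^(−0.0209·15/12)
= 0.0749 × 0.974213 = 0.073
Short position value = −(long value) = -$0.073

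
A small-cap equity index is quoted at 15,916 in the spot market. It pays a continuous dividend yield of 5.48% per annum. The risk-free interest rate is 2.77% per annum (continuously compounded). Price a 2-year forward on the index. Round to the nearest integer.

F = S·e^((r − q)T) = 15916 · e^((0.0277 − 0.0548) × 2)
= 15916 · e^-0.054200 = 15916 × 0.947243
F = 15,076

15,076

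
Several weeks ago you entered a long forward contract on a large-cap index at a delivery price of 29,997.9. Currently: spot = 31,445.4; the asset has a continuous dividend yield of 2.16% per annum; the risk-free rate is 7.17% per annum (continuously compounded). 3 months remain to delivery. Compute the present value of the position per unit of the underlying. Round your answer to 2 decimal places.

Current fair forward for the remaining 3 months: F = S·e^((r − q)·T), (r − q) = 0.0717 − 0.0216 = 0.0501
F = 31445.4 · e^(0.0501 × 3/12) = 31445.4 × 1.01260377 = 31841.7306
Value of long forward = (F − K)·e^(−rT) = (31841.7306 − 29997.9) · e^(−0.0717·3/12)
= 1843.8306 × 0.98223470 = 1811.07

1811.07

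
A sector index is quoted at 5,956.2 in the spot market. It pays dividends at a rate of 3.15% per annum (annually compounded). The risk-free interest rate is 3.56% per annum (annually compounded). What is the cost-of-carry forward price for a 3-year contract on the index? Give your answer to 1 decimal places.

F = S · (1+r)^T / (1+q)^T
= 5956.2 × 1.110647 / 1.097508 = 5956.2 × 1.011972
F = 6,027.5

6,027.5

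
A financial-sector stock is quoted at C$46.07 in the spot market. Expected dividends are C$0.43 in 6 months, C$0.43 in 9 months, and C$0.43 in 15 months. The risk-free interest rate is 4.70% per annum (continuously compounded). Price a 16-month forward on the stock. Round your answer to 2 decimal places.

C$47.73

PV(dividends) I = 0.43·e^(−0.0470·6/12) + 0.43·e^(−0.0470·9/12) + 0.43·e^(−0.0470·15/12)
I = 0.4200 + 0.4151 + 0.4055 = 1.2406
F = (S − I)·e^(rT) = (46.07 − 1.2406) · e^(0.0470·16/12)
= 44.8294 · e^0.062667 = 44.8294 × 1.064672 = C$47.73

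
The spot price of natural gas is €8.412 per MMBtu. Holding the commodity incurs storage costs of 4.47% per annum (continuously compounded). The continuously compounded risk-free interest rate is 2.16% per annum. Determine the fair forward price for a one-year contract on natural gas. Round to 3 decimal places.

€8.989 per MMBtu

Net carry = r + u − y = 0.0216 + 0.0447 − 0.0000 = 0.0663
F = S·e^((r+u−y)T) = 8.412 · e^(0.0663 × 12/12) = 8.412 · e^0.066300
= 8.412 × 1.068547 = €8.989 per MMBtu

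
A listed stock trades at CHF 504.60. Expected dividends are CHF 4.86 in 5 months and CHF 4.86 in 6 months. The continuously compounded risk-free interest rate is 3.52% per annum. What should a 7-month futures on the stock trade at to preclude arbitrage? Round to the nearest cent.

CHF 505.31

PV(dividends) I = 4.86·e^(−0.0352·5/12) + 4.86·e^(−0.0352·6/12)
I = 4.7892 + 4.7752 = 9.5644
F = (S − I)·e^(rT) = (504.60 − 9.5644) · e^(0.0352·7/12)
= 495.0356 · e^0.020533 = 495.0356 × 1.020745 = CHF 505.31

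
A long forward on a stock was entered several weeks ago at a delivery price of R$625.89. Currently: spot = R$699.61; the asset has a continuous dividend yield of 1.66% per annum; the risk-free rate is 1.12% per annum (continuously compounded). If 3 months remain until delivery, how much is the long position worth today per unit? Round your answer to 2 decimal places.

R$72.57

Current fair forward for the remaining 3 months: F = S·e^((r − q)·T), (r − q) = 0.0112 − 0.0166 = -0.0054
F = 699.61 · e^(-0.0054 × 3/12) = 699.61 × 0.998651 = 698.6662
Value of long forward = (F − K)·e^(−rT) = (698.6662 − 625.89) · e^(−0.0112·3/12)
= 72.7762 × 0.997204 = 72.57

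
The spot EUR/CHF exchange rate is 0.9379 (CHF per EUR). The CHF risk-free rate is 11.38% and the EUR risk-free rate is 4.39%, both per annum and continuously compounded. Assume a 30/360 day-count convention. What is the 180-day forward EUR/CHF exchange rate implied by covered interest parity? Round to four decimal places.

F = S·e^((r_CHF − r_EUR)T) = 0.9379 · e^((0.1138 − 0.0439) × 180/360)
= 0.9379 · e^0.034950 = 0.9379 × 1.035568
F = 0.9713 CHF per EUR

0.9713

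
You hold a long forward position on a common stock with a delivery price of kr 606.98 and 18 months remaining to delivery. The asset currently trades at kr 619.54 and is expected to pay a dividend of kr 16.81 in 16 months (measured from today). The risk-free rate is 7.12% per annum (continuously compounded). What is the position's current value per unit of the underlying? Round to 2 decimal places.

kr 58.76

PV(remaining dividends) I = 16.81·e^(−0.0712·16/12) = 15.2876
Current forward F = (S − I)·e^(rT) = (619.54 − 15.2876)·e^(0.0712·18/12) = 604.2524 × 1.112712 = 672.3589
Value (long) = (F − K)·e^(−rT) = (672.3589 − 606.98) × 0.898705 = 58.7563
Value = kr 58.76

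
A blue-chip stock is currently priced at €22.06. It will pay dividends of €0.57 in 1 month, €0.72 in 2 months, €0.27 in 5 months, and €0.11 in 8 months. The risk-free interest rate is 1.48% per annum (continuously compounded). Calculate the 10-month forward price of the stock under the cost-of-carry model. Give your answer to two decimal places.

€20.65

PV(dividends) I = 0.57·e^(−0.0148·1/12) + 0.72·e^(−0.0148·2/12) + 0.27·e^(−0.0148·5/12) + 0.11·e^(−0.0148·8/12)
I = 0.5693 + 0.7182 + 0.2683 + 0.1089 = 1.6647
F = (S − I)·e^(rT) = (22.06 − 1.6647) · e^(0.0148·10/12)
= 20.3953 · e^0.012333 = 20.3953 × 1.012409 = €20.65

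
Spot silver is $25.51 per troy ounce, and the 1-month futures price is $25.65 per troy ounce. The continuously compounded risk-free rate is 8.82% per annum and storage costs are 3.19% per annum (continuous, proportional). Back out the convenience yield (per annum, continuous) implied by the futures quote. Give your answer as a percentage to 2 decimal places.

F = S·e^((r+u−y)T) ⇒ (r+u−y) = ln(F/S)/T
ln(25.65/25.51) = 0.005473; /T ⇒ 0.065676
y = r + u − ln(F/S)/T = 0.0882 + 0.0319 − 0.065676 = 0.054424
y = 5.44%

5.44%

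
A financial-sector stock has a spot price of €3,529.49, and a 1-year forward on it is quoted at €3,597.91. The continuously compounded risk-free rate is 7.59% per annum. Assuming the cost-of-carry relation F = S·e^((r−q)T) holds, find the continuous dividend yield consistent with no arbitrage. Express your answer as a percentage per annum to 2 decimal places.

From F = S·e^((r−q)T): (r − q) = ln(F/S)/T
ln(3597.91/3529.49) = ln(1.019385) = 0.019200
(r − q) = 0.019200 / (1) = 0.019200
q = r − ln(F/S)/T = 0.0759 − 0.019200 = 0.056700
q = 5.67%

5.67%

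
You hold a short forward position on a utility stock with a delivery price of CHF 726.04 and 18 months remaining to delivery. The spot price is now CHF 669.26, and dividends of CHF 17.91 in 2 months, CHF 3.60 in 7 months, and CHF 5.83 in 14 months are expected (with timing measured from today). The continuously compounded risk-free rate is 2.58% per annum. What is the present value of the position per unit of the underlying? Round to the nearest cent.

PV(remaining dividends) I = 17.91·e^(−0.0258·2/12) + 3.60·e^(−0.0258·7/12) + 5.83·e^(−0.0258·14/12) = 27.0365
Current forward F = (S − I)·e^(rT) = (669.26 − 27.0365)·e^(0.0258·18/12) = 642.2235 × 1.039459 = 667.5650
Value (long) = (F − K)·e^(−rT) = (667.5650 − 726.04) × 0.962039 = -56.2552
Short position value = −(long value) = CHF 56.26

CHF 56.26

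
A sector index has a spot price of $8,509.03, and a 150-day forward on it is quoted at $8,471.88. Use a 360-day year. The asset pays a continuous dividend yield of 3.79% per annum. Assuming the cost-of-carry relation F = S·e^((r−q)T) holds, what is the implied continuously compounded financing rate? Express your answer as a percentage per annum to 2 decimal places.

2.74%

From F = S·e^((r−q)T): (r − q) = ln(F/S)/T
ln(8471.88/8509.03) = ln(0.995634) = -0.004376
(r − q) = -0.004376 / (150/360) = -0.010502
r = ln(F/S)/T + q = -0.010502 + 0.0379 = 0.027398
r = 2.74%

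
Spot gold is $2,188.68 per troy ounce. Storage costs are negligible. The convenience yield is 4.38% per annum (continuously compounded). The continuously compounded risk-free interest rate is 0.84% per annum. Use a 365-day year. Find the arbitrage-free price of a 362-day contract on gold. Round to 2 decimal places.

Net carry = r + u − y = 0.0084 + 0.0000 − 0.0438 = -0.0354
F = S·e^((r+u−y)T) = 2188.68 · e^(-0.0354 × 362/365) = 2188.68 · e^-0.03510904
= 2188.68 × 0.96550013 = $2,113.17 per troy ounce

$2,113.17 per troy ounce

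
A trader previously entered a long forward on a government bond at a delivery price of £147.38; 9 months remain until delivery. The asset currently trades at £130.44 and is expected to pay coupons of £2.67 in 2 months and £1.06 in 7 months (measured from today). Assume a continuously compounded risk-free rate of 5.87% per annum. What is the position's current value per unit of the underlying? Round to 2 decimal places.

PV(remaining coupons) I = 2.67·e^(−0.0587·2/12) + 1.06·e^(−0.0587·7/12) = 3.6683
Current forward F = (S − I)·e^(rT) = (130.44 − 3.6683)·e^(0.0587·9/12) = 126.7717 × 1.045008 = 132.4774
Value (long) = (F − K)·e^(−rT) = (132.4774 − 147.38) × 0.956930 = -14.2607
Value = -£14.26

-£14.26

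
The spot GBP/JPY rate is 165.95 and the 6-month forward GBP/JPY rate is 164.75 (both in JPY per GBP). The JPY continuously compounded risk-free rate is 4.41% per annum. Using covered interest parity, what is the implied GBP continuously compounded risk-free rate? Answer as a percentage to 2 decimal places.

F = S·e^((r_JPY − r_GBP)T) ⇒ r_GBP = r_JPY − ln(F/S)/T
ln(164.75/165.95) = -0.007257; /(6/12) = -0.014514
r_GBP = 0.0441 + 0.014514 = 0.058614
r_GBP = 5.86%

5.86%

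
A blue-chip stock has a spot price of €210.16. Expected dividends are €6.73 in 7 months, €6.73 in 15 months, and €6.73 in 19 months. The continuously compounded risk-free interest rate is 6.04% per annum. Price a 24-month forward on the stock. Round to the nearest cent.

PV(dividends) I = 6.73·e^(−0.0604·7/12) + 6.73·e^(−0.0604·15/12) + 6.73·e^(−0.0604·19/12)
I = 6.4970 + 6.2406 + 6.1162 = 18.8538
F = (S − I)·e^(rT) = (210.16 − 18.8538) · e^(0.0604·24/12)
= 191.3062 · e^0.120800 = 191.3062 × 1.128399 = €215.87

€215.87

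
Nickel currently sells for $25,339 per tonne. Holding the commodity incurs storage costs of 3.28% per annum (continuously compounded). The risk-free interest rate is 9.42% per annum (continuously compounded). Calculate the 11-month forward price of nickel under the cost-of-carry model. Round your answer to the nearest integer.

Net carry = r + u − y = 0.0942 + 0.0328 − 0.0000 = 0.1270
F = S·e^((r+u−y)T) = 25339 · e^(0.1270 × 11/12) = 25339 · e^0.116417
= 25339 × 1.123464 = $28,467 per tonne

$28,467 per tonne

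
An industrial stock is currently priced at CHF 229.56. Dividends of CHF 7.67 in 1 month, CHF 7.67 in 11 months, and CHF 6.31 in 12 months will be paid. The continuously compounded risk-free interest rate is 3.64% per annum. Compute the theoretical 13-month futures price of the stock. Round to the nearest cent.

CHF 216.79

PV(dividends) I = 7.67·e^(−0.0364·1/12) + 7.67·e^(−0.0364·11/12) + 6.31·e^(−0.0364·12/12)
I = 7.6468 + 7.4183 + 6.0844 = 21.1495
F = (S − I)·e^(rT) = (229.56 − 21.1495) · e^(0.0364·13/12)
= 208.4105 · e^0.039433 = 208.4105 × 1.040221 = CHF 216.79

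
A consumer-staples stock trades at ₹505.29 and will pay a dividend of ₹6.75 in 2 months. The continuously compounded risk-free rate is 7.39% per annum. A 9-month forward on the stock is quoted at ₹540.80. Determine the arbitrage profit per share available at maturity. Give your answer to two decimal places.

₹13.76 per share

PV(dividends) I = 6.75·e^(−0.0739·2/12) = 6.6674
Fair forward F* = (S − I)·e^(rT) = (505.29 − 6.6674)·e^0.055425 = 498.6226 × 1.056990 = 527.0391
Market ₹540.80 > fair 527.0391: forward overpriced → cash-and-carry (borrow at r, buy the stock and collect the dividends, short the forward).
Profit at T = |F_mkt − F*| = |540.80 − 527.0391| = ₹13.76 per share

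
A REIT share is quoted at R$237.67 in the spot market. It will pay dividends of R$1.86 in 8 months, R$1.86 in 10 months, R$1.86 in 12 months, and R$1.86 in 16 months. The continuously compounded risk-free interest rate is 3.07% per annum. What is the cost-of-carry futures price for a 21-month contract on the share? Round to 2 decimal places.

PV(dividends) I = 1.86·e^(−0.0307·8/12) + 1.86·e^(−0.0307·10/12) + 1.86·e^(−0.0307·12/12) + 1.86·e^(−0.0307·16/12)
I = 1.8223 + 1.8130 + 1.8038 + 1.7854 = 7.2245
F = (S − I)·e^(rT) = (237.67 − 7.2245) · e^(0.0307·21/12)
= 230.4455 · e^0.053725 = 230.4455 × 1.055194 = R$243.16

R$243.16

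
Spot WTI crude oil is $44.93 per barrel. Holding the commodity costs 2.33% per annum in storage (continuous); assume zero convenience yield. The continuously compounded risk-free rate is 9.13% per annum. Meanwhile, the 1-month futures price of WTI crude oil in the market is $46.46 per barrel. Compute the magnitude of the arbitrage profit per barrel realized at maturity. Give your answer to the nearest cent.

$1.10 per barrel

Fair futures: F* = S·e^(carry·T), with carry = (r + u) = 0.0913 + 0.0233 = 0.1146
F* = 44.93 · e^(0.1146 × 1/12) = 44.93 · e^0.009550 = 44.93 × 1.009596 = $45.3611
Market $46.46 > fair $45.3611: forward overpriced → cash-and-carry (buy spot, short the forward).
At maturity, profit = |F_mkt − F*| = |46.46 − 45.3611| = $1.10 per barrel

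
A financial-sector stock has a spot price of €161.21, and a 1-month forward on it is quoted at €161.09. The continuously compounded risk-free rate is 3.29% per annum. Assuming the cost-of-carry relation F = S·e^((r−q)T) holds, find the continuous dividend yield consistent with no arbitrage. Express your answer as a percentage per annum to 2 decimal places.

From F = S·e^((r−q)T): (r − q) = ln(F/S)/T
ln(161.09/161.21) = ln(0.999256) = -0.000744
(r − q) = -0.000744 / (1/12) = -0.008928
q = r − ln(F/S)/T = 0.0329 + 0.008928 = 0.041828
q = 4.18%

4.18%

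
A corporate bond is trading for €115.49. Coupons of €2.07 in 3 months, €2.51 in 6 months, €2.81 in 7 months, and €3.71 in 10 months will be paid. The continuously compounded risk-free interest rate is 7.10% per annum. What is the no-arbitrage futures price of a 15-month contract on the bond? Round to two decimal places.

PV(coupons) I = 2.07·e^(−0.0710·3/12) + 2.51·e^(−0.0710·6/12) + 2.81·e^(−0.0710·7/12) + 3.71·e^(−0.0710·10/12)
I = 2.0336 + 2.4225 + 2.6960 + 3.4969 = 10.6490
F = (S − I)·e^(rT) = (115.49 − 10.6490) · e^(0.0710·15/12)
= 104.8410 · e^0.088750 = 104.8410 × 1.092807 = €114.57

€114.57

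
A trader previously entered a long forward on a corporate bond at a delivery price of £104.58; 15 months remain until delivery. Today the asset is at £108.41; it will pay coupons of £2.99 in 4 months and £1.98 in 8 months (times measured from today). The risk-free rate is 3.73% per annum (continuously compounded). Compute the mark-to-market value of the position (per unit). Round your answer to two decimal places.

£3.71

PV(remaining coupons) I = 2.99·e^(−0.0373·4/12) + 1.98·e^(−0.0373·8/12) = 4.8844
Current forward F = (S − I)·e^(rT) = (108.41 − 4.8844)·e^(0.0373·15/12) = 103.5256 × 1.047729 = 108.4668
Value (long) = (F − K)·e^(−rT) = (108.4668 − 104.58) × 0.954445 = 3.7097
Value = £3.71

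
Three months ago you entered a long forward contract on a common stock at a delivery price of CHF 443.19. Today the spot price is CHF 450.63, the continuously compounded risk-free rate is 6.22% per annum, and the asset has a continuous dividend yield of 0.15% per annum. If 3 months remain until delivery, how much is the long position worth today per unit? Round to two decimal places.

Current fair forward for the remaining 3 months: F = S·e^((r − q)·T), (r − q) = 0.0622 − 0.0015 = 0.0607
F = 450.63 · e^(0.0607 × 3/12) = 450.63 × 1.015291 = 457.5206
Value of long forward = (F − K)·e^(−rT) = (457.5206 − 443.19) · e^(−0.0622·3/12)
= 14.3306 × 0.984570 = 14.11

CHF 14.11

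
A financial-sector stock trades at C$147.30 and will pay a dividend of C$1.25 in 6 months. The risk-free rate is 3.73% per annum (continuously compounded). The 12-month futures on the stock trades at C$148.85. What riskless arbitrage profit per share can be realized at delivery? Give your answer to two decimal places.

C$2.77 per share

PV(dividends) I = 1.25·e^(−0.0373·6/12) = 1.2269
Fair futures F* = (S − I)·e^(rT) = (147.30 − 1.2269)·e^0.037300 = 146.0731 × 1.038004 = 151.6245
Market C$148.85 < fair 151.6245: forward underpriced → reverse cash-and-carry (short the stock, invest proceeds at r, pay the dividends, go long the forward).
Profit at T = |F_mkt − F*| = |148.85 − 151.6245| = C$2.77 per share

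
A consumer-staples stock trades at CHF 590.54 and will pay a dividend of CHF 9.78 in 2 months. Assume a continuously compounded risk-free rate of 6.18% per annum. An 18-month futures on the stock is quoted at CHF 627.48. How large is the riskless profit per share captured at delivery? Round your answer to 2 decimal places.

CHF 9.80 per share

PV(dividends) I = 9.78·e^(−0.0618·2/12) = 9.6798
Fair futures F* = (S − I)·e^(rT) = (590.54 − 9.6798)·e^0.092700 = 580.8602 × 1.097133 = 637.2809
Market CHF 627.48 < fair 637.2809: forward underpriced → reverse cash-and-carry (short the stock, invest proceeds at r, pay the dividends, go long the forward).
Profit at T = |F_mkt − F*| = |627.48 − 637.2809| = CHF 9.80 per share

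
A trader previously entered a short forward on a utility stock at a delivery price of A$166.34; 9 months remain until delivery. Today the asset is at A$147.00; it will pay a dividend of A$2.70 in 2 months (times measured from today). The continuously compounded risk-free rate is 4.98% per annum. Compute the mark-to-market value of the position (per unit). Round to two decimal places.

PV(remaining dividends) I = 2.70·e^(−0.0498·2/12) = 2.6777
Current forward F = (S − I)·e^(rT) = (147.00 − 2.6777)·e^(0.0498·9/12) = 144.3223 × 1.038056 = 149.8146
Value (long) = (F − K)·e^(−rT) = (149.8146 − 166.34) × 0.963339 = -15.9196
Short position value = −(long value) = A$15.92

A$15.92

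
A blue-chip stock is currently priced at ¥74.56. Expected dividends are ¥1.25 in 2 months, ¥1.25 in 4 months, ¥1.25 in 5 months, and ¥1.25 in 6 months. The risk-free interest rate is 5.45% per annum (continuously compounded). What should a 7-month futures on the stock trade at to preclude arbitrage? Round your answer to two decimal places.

¥71.91

PV(dividends) I = 1.25·e^(−0.0545·2/12) + 1.25·e^(−0.0545·4/12) + 1.25·e^(−0.0545·5/12) + 1.25·e^(−0.0545·6/12)
I = 1.2387 + 1.2275 + 1.2219 + 1.2164 = 4.9045
F = (S − I)·e^(rT) = (74.56 − 4.9045) · e^(0.0545·7/12)
= 69.6555 · e^0.031792 = 69.6555 × 1.032303 = ¥71.91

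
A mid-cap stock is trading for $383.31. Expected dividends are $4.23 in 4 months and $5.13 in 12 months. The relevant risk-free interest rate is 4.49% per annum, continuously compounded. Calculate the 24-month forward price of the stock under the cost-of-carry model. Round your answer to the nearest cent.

$409.40

PV(dividends) I = 4.23·e^(−0.0449·4/12) + 5.13·e^(−0.0449·12/12)
I = 4.1672 + 4.9048 = 9.0720
F = (S − I)·e^(rT) = (383.31 − 9.0720) · e^(0.0449·24/12)
= 374.2380 · e^0.089800 = 374.2380 × 1.093955 = $409.40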